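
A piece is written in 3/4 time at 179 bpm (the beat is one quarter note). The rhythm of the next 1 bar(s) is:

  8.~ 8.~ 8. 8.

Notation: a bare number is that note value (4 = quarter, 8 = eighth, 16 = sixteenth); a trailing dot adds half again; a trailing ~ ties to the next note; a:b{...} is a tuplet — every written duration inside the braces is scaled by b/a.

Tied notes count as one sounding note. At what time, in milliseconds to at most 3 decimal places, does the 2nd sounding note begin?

note 2 onset = 9/4b = 754.19ms

1. 0.0ms @ 0 + 754.19ms (9/4)
2. 754.19ms @ 9/4 + 251.397ms (3/4)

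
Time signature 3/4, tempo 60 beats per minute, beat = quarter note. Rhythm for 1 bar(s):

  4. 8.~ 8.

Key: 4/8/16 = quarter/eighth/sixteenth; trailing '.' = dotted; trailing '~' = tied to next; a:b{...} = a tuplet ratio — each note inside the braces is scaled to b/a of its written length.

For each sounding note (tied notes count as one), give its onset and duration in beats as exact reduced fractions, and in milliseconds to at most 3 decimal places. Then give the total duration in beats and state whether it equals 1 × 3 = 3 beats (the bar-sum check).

1) 0.0ms=0b +1500.0ms=3/2b
2) 1500.0ms=3/2b +1500.0ms=3/2b
Σ=3b of 3 (60bpm 3/4) — PASS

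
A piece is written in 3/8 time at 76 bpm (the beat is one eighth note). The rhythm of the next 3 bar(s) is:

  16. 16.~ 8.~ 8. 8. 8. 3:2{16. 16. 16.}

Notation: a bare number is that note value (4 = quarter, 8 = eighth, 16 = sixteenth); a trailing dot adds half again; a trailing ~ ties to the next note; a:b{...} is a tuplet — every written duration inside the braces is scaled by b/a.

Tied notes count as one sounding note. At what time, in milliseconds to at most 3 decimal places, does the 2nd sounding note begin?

note 2 onset = 3/4b = 592.105ms

1. 0.0ms @ 0 + 592.105ms (3/4)
2. 592.105ms @ 3/4 + 2960.526ms (15/4)
3. 3552.632ms @ 9/2 + 1184.211ms (3/2)
4. 4736.842ms @ 6 + 1184.211ms (3/2)
5. 5921.053ms @ 15/2 + 394.737ms (1/2)
6. 6315.789ms @ 8 + 394.737ms (1/2)
7. 6710.526ms @ 17/2 + 394.737ms (1/2)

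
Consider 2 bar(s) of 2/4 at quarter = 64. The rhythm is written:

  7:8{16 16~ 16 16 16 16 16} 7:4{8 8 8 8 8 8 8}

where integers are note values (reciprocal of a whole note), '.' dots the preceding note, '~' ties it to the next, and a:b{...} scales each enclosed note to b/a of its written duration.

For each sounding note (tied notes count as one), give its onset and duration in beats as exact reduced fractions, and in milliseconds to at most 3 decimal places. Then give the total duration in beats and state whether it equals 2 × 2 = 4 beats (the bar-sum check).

1) 0.0ms=0b +267.857ms=2/7b
2) 267.857ms=2/7b +535.714ms=4/7b
3) 803.571ms=6/7b +267.857ms=2/7b
4) 1071.429ms=8/7b +267.857ms=2/7b
5) 1339.286ms=10/7b +267.857ms=2/7b
6) 1607.143ms=12/7b +267.857ms=2/7b
7) 1875.0ms=2b +267.857ms=2/7b
8) 2142.857ms=16/7b +267.857ms=2/7b
9) 2410.714ms=18/7b +267.857ms=2/7b
10) 2678.571ms=20/7b +267.857ms=2/7b
11) 2946.429ms=22/7b +267.857ms=2/7b
12) 3214.286ms=24/7b +267.857ms=2/7b
13) 3482.143ms=26/7b +267.857ms=2/7b
Σ=4b of 4 (64bpm 2/4) — PASS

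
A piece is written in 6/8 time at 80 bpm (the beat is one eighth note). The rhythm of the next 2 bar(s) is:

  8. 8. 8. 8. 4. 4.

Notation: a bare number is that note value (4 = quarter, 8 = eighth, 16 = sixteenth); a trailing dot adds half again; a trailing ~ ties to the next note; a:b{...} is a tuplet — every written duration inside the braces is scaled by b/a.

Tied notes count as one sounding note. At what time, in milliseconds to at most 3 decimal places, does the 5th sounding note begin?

1. 0.0ms @ 0 + 1125.0ms (3/2)
2. 1125.0ms @ 3/2 + 1125.0ms (3/2)
3. 2250.0ms @ 3 + 1125.0ms (3/2)
4. 3375.0ms @ 9/2 + 1125.0ms (3/2)
5. 4500.0ms @ 6 + 2250.0ms (3)
6. 6750.0ms @ 9 + 2250.0ms (3)

note 5 onset = 6b = 4500.0ms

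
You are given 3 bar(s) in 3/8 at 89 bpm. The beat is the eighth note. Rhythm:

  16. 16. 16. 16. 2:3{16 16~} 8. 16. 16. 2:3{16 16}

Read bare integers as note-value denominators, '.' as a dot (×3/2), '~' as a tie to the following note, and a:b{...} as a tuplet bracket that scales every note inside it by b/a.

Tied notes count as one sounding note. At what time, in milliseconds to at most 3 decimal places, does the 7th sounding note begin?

note 7 onset = 6b = 4044.944ms

1. 0.0ms @ 0 + 505.618ms (3/4)
2. 505.618ms @ 3/4 + 505.618ms (3/4)
3. 1011.236ms @ 3/2 + 505.618ms (3/4)
4. 1516.854ms @ 9/4 + 505.618ms (3/4)
5. 2022.472ms @ 3 + 505.618ms (3/4)
6. 2528.09ms @ 15/4 + 1516.854ms (9/4)
7. 4044.944ms @ 6 + 505.618ms (3/4)
8. 4550.562ms @ 27/4 + 505.618ms (3/4)
9. 5056.18ms @ 15/2 + 505.618ms (3/4)
10. 5561.798ms @ 33/4 + 505.618ms (3/4)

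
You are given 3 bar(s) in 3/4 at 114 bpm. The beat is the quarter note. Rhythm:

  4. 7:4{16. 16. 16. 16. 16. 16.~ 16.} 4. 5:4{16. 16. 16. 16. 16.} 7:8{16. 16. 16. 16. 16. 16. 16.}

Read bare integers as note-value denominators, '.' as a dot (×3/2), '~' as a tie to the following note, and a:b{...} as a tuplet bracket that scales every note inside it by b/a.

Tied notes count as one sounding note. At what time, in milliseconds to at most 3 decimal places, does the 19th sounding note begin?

1. 0.0ms @ 0 + 789.474ms (3/2)
2. 789.474ms @ 3/2 + 112.782ms (3/14)
3. 902.256ms @ 12/7 + 112.782ms (3/14)
4. 1015.038ms @ 27/14 + 112.782ms (3/14)
5. 1127.82ms @ 15/7 + 112.782ms (3/14)
6. 1240.602ms @ 33/14 + 112.782ms (3/14)
7. 1353.383ms @ 18/7 + 225.564ms (3/7)
8. 1578.947ms @ 3 + 789.474ms (3/2)
9. 2368.421ms @ 9/2 + 157.895ms (3/10)
10. 2526.316ms @ 24/5 + 157.895ms (3/10)
11. 2684.211ms @ 51/10 + 157.895ms (3/10)
12. 2842.105ms @ 27/5 + 157.895ms (3/10)
13. 3000.0ms @ 57/10 + 157.895ms (3/10)
14. 3157.895ms @ 6 + 225.564ms (3/7)
15. 3383.459ms @ 45/7 + 225.564ms (3/7)
16. 3609.023ms @ 48/7 + 225.564ms (3/7)
17. 3834.586ms @ 51/7 + 225.564ms (3/7)
18. 4060.15ms @ 54/7 + 225.564ms (3/7)
19. 4285.714ms @ 57/7 + 225.564ms (3/7)
20. 4511.278ms @ 60/7 + 225.564ms (3/7)

note 19 onset = 57/7b = 4285.714ms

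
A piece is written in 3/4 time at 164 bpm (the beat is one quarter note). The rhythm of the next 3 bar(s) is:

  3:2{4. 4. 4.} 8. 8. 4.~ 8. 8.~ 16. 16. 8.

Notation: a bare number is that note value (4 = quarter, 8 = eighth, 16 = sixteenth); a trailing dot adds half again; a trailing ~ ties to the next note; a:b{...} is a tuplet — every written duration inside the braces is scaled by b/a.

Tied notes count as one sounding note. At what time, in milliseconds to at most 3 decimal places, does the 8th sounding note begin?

1. 0.0ms @ 0 + 365.854ms (1)
2. 365.854ms @ 1 + 365.854ms (1)
3. 731.707ms @ 2 + 365.854ms (1)
4. 1097.561ms @ 3 + 274.39ms (3/4)
5. 1371.951ms @ 15/4 + 274.39ms (3/4)
6. 1646.341ms @ 9/2 + 823.171ms (9/4)
7. 2469.512ms @ 27/4 + 411.585ms (9/8)
8. 2881.098ms @ 63/8 + 137.195ms (3/8)
9. 3018.293ms @ 33/4 + 274.39ms (3/4)

note 8 onset = 63/8b = 2881.098ms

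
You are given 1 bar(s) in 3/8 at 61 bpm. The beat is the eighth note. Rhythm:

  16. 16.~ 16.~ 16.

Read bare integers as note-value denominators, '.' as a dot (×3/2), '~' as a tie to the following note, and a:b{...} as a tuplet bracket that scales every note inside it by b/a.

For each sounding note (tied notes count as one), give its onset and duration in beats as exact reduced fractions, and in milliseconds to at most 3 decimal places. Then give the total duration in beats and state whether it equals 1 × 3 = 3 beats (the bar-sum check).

1) 0.0ms=0b +737.705ms=3/4b
2) 737.705ms=3/4b +2213.115ms=9/4b
Σ=3b of 3 (61bpm 3/8) — PASS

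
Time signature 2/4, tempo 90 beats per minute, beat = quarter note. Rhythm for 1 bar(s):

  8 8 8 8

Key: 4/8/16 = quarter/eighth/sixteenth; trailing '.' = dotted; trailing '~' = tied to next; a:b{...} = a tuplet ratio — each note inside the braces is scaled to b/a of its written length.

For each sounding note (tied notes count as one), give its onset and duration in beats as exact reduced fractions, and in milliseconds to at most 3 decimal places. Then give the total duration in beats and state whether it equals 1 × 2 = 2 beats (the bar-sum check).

1) 0.0ms=0b +333.333ms=1/2b
2) 333.333ms=1/2b +333.333ms=1/2b
3) 666.667ms=1b +333.333ms=1/2b
4) 1000.0ms=3/2b +333.333ms=1/2b
Σ=2b of 2 (90bpm 2/4) — PASS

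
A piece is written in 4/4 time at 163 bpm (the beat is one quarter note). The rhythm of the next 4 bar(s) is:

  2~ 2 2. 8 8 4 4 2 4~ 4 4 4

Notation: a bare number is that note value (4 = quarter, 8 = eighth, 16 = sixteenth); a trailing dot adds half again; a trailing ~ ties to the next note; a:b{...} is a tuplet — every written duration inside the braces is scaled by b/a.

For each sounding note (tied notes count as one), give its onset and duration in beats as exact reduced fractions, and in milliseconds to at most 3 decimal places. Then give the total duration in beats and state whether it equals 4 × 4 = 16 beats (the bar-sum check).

1) 0.0ms=0b +1472.393ms=4b
2) 1472.393ms=4b +1104.294ms=3b
3) 2576.687ms=7b +184.049ms=1/2b
4) 2760.736ms=15/2b +184.049ms=1/2b
5) 2944.785ms=8b +368.098ms=1b
6) 3312.883ms=9b +368.098ms=1b
7) 3680.982ms=10b +736.196ms=2b
8) 4417.178ms=12b +736.196ms=2b
9) 5153.374ms=14b +368.098ms=1b
10) 5521.472ms=15b +368.098ms=1b
Σ=16b of 16 (163bpm 4/4) — PASS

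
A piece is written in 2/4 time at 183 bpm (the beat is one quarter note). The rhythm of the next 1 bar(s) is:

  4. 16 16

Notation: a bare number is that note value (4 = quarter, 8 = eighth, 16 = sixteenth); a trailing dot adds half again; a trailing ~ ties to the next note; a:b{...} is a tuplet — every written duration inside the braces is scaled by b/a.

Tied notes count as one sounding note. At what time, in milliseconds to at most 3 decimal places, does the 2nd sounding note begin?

1. 0.0ms @ 0 + 491.803ms (3/2)
2. 491.803ms @ 3/2 + 81.967ms (1/4)
3. 573.77ms @ 7/4 + 81.967ms (1/4)

note 2 onset = 3/2b = 491.803ms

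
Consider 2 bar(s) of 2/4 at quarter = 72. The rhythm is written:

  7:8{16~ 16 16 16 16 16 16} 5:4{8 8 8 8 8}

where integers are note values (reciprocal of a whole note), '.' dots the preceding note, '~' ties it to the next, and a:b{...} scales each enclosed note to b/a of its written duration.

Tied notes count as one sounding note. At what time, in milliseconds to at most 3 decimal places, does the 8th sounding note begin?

note 8 onset = 12/5b = 2000.0ms

1. 0.0ms @ 0 + 476.19ms (4/7)
2. 476.19ms @ 4/7 + 238.095ms (2/7)
3. 714.286ms @ 6/7 + 238.095ms (2/7)
4. 952.381ms @ 8/7 + 238.095ms (2/7)
5. 1190.476ms @ 10/7 + 238.095ms (2/7)
6. 1428.571ms @ 12/7 + 238.095ms (2/7)
7. 1666.667ms @ 2 + 333.333ms (2/5)
8. 2000.0ms @ 12/5 + 333.333ms (2/5)
9. 2333.333ms @ 14/5 + 333.333ms (2/5)
10. 2666.667ms @ 16/5 + 333.333ms (2/5)
11. 3000.0ms @ 18/5 + 333.333ms (2/5)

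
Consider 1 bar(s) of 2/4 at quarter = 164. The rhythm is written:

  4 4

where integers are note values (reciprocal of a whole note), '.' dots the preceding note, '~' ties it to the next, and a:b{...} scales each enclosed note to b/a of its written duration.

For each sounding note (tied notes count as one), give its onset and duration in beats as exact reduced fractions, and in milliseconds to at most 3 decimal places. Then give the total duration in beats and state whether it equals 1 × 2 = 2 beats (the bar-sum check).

1) 0.0ms=0b +365.854ms=1b
2) 365.854ms=1b +365.854ms=1b
Σ=2b of 2 (164bpm 2/4) — PASS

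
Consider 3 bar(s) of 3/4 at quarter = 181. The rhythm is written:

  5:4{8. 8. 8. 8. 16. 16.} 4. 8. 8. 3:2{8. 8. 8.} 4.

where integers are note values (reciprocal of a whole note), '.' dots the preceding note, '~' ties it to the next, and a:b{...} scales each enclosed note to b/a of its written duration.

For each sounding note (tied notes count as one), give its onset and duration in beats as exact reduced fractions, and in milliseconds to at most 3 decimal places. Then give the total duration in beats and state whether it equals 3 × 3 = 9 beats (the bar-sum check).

1) 0.0ms=0b +198.895ms=3/5b
2) 198.895ms=3/5b +198.895ms=3/5b
3) 397.79ms=6/5b +198.895ms=3/5b
4) 596.685ms=9/5b +198.895ms=3/5b
5) 795.58ms=12/5b +99.448ms=3/10b
6) 895.028ms=27/10b +99.448ms=3/10b
7) 994.475ms=3b +497.238ms=3/2b
8) 1491.713ms=9/2b +248.619ms=3/4b
9) 1740.331ms=21/4b +248.619ms=3/4b
10) 1988.95ms=6b +165.746ms=1/2b
11) 2154.696ms=13/2b +165.746ms=1/2b
12) 2320.442ms=7b +165.746ms=1/2b
13) 2486.188ms=15/2b +497.238ms=3/2b
Σ=9b of 9 (181bpm 3/4) — PASS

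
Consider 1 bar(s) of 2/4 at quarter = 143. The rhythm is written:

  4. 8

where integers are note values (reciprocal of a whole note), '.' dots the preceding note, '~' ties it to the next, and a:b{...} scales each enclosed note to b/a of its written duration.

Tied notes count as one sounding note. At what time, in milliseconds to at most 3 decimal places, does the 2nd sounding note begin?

1. 0.0ms @ 0 + 629.371ms (3/2)
2. 629.371ms @ 3/2 + 209.79ms (1/2)

note 2 onset = 3/2b = 629.371ms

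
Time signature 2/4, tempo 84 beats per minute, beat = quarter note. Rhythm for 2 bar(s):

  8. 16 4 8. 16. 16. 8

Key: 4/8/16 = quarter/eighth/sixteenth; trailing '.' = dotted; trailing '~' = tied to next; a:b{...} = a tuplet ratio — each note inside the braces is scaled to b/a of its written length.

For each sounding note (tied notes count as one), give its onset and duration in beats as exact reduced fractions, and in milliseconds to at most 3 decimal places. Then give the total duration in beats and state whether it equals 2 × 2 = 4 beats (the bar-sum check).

1) 0.0ms=0b +535.714ms=3/4b
2) 535.714ms=3/4b +178.571ms=1/4b
3) 714.286ms=1b +714.286ms=1b
4) 1428.571ms=2b +535.714ms=3/4b
5) 1964.286ms=11/4b +267.857ms=3/8b
6) 2232.143ms=25/8b +267.857ms=3/8b
7) 2500.0ms=7/2b +357.143ms=1/2b
Σ=4b of 4 (84bpm 2/4) — PASS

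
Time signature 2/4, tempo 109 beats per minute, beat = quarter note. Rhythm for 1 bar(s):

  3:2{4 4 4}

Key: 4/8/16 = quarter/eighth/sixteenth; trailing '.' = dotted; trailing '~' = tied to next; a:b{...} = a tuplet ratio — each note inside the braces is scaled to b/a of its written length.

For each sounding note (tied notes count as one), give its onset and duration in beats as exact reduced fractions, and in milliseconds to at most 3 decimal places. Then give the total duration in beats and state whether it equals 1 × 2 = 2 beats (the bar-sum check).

1) 0.0ms=0b +366.972ms=2/3b
2) 366.972ms=2/3b +366.972ms=2/3b
3) 733.945ms=4/3b +366.972ms=2/3b
Σ=2b of 2 (109bpm 2/4) — PASS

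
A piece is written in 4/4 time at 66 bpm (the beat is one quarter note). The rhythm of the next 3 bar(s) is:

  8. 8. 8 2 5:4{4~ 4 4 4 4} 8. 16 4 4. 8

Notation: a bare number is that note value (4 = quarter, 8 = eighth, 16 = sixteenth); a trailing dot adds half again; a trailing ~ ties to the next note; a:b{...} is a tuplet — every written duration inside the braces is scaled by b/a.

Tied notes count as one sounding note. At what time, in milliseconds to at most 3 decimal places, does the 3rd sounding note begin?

1. 0.0ms @ 0 + 681.818ms (3/4)
2. 681.818ms @ 3/4 + 681.818ms (3/4)
3. 1363.636ms @ 3/2 + 454.545ms (1/2)
4. 1818.182ms @ 2 + 1818.182ms (2)
5. 3636.364ms @ 4 + 1454.545ms (8/5)
6. 5090.909ms @ 28/5 + 727.273ms (4/5)
7. 5818.182ms @ 32/5 + 727.273ms (4/5)
8. 6545.455ms @ 36/5 + 727.273ms (4/5)
9. 7272.727ms @ 8 + 681.818ms (3/4)
10. 7954.545ms @ 35/4 + 227.273ms (1/4)
11. 8181.818ms @ 9 + 909.091ms (1)
12. 9090.909ms @ 10 + 1363.636ms (3/2)
13. 10454.545ms @ 23/2 + 454.545ms (1/2)

note 3 onset = 3/2b = 1363.636ms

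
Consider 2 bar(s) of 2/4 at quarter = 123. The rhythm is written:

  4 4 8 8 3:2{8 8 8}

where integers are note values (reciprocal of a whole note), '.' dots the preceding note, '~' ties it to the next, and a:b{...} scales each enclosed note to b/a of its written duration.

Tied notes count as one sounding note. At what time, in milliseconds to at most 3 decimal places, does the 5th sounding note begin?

note 5 onset = 3b = 1463.415ms

1. 0.0ms @ 0 + 487.805ms (1)
2. 487.805ms @ 1 + 487.805ms (1)
3. 975.61ms @ 2 + 243.902ms (1/2)
4. 1219.512ms @ 5/2 + 243.902ms (1/2)
5. 1463.415ms @ 3 + 162.602ms (1/3)
6. 1626.016ms @ 10/3 + 162.602ms (1/3)
7. 1788.618ms @ 11/3 + 162.602ms (1/3)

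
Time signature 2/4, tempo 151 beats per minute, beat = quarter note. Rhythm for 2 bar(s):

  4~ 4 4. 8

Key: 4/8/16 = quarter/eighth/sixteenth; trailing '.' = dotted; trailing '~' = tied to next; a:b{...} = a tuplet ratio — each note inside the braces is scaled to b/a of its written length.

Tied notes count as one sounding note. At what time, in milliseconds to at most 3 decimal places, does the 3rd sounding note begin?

1. 0.0ms @ 0 + 794.702ms (2)
2. 794.702ms @ 2 + 596.026ms (3/2)
3. 1390.728ms @ 7/2 + 198.675ms (1/2)

note 3 onset = 7/2b = 1390.728ms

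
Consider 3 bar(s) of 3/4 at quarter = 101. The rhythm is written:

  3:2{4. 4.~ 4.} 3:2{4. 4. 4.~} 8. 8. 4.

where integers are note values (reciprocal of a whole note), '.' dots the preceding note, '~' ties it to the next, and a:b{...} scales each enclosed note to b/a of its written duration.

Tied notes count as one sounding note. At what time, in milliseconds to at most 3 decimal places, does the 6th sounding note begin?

note 6 onset = 27/4b = 4009.901ms

1. 0.0ms @ 0 + 594.059ms (1)
2. 594.059ms @ 1 + 1188.119ms (2)
3. 1782.178ms @ 3 + 594.059ms (1)
4. 2376.238ms @ 4 + 594.059ms (1)
5. 2970.297ms @ 5 + 1039.604ms (7/4)
6. 4009.901ms @ 27/4 + 445.545ms (3/4)
7. 4455.446ms @ 15/2 + 891.089ms (3/2)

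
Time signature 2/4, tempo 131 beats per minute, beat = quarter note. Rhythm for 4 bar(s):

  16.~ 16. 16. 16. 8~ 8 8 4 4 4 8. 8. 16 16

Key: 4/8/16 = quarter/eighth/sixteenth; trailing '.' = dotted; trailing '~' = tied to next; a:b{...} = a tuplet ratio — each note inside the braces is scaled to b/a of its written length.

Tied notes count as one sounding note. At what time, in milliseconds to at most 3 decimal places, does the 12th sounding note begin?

1. 0.0ms @ 0 + 343.511ms (3/4)
2. 343.511ms @ 3/4 + 171.756ms (3/8)
3. 515.267ms @ 9/8 + 171.756ms (3/8)
4. 687.023ms @ 3/2 + 458.015ms (1)
5. 1145.038ms @ 5/2 + 229.008ms (1/2)
6. 1374.046ms @ 3 + 458.015ms (1)
7. 1832.061ms @ 4 + 458.015ms (1)
8. 2290.076ms @ 5 + 458.015ms (1)
9. 2748.092ms @ 6 + 343.511ms (3/4)
10. 3091.603ms @ 27/4 + 343.511ms (3/4)
11. 3435.115ms @ 15/2 + 114.504ms (1/4)
12. 3549.618ms @ 31/4 + 114.504ms (1/4)

note 12 onset = 31/4b = 3549.618ms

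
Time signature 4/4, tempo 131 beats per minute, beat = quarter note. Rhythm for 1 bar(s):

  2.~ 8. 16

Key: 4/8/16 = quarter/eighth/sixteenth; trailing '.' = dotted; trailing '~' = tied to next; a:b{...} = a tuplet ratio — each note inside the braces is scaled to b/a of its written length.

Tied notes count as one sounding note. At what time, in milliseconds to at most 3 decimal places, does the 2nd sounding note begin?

note 2 onset = 15/4b = 1717.557ms

1. 0.0ms @ 0 + 1717.557ms (15/4)
2. 1717.557ms @ 15/4 + 114.504ms (1/4)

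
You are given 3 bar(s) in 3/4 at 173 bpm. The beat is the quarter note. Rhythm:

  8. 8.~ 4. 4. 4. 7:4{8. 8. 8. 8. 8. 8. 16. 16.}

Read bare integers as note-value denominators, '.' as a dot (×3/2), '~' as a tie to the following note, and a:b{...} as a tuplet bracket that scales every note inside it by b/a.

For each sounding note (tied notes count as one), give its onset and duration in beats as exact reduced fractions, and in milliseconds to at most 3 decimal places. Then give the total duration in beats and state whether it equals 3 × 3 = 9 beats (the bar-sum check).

1) 0.0ms=0b +260.116ms=3/4b
2) 260.116ms=3/4b +780.347ms=9/4b
3) 1040.462ms=3b +520.231ms=3/2b
4) 1560.694ms=9/2b +520.231ms=3/2b
5) 2080.925ms=6b +148.637ms=3/7b
6) 2229.562ms=45/7b +148.637ms=3/7b
7) 2378.2ms=48/7b +148.637ms=3/7b
8) 2526.837ms=51/7b +148.637ms=3/7b
9) 2675.475ms=54/7b +148.637ms=3/7b
10) 2824.112ms=57/7b +148.637ms=3/7b
11) 2972.75ms=60/7b +74.319ms=3/14b
12) 3047.069ms=123/14b +74.319ms=3/14b
Σ=9b of 9 (173bpm 3/4) — PASS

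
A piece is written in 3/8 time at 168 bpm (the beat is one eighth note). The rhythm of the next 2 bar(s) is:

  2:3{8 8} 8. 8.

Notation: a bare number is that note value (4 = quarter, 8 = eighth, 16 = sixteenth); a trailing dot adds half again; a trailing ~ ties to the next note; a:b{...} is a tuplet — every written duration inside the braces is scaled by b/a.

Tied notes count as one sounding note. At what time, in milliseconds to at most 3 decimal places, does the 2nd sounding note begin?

note 2 onset = 3/2b = 535.714ms

1. 0.0ms @ 0 + 535.714ms (3/2)
2. 535.714ms @ 3/2 + 535.714ms (3/2)
3. 1071.429ms @ 3 + 535.714ms (3/2)
4. 1607.143ms @ 9/2 + 535.714ms (3/2)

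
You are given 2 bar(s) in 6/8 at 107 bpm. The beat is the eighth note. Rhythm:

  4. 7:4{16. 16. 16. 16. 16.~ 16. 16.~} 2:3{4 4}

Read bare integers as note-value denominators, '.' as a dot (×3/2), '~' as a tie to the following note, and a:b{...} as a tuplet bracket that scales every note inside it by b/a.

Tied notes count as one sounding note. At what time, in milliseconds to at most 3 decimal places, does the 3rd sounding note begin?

note 3 onset = 24/7b = 1922.563ms

1. 0.0ms @ 0 + 1682.243ms (3)
2. 1682.243ms @ 3 + 240.32ms (3/7)
3. 1922.563ms @ 24/7 + 240.32ms (3/7)
4. 2162.884ms @ 27/7 + 240.32ms (3/7)
5. 2403.204ms @ 30/7 + 240.32ms (3/7)
6. 2643.525ms @ 33/7 + 480.641ms (6/7)
7. 3124.166ms @ 39/7 + 1922.563ms (24/7)
8. 5046.729ms @ 9 + 1682.243ms (3)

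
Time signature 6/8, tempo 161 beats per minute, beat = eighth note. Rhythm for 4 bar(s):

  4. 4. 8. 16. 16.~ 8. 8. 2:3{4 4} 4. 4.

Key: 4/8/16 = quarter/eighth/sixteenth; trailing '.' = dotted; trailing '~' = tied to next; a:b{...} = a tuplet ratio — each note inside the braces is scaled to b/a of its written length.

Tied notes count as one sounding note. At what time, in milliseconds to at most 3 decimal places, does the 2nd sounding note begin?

note 2 onset = 3b = 1118.012ms

1. 0.0ms @ 0 + 1118.012ms (3)
2. 1118.012ms @ 3 + 1118.012ms (3)
3. 2236.025ms @ 6 + 559.006ms (3/2)
4. 2795.031ms @ 15/2 + 279.503ms (3/4)
5. 3074.534ms @ 33/4 + 838.509ms (9/4)
6. 3913.043ms @ 21/2 + 559.006ms (3/2)
7. 4472.05ms @ 12 + 1118.012ms (3)
8. 5590.062ms @ 15 + 1118.012ms (3)
9. 6708.075ms @ 18 + 1118.012ms (3)
10. 7826.087ms @ 21 + 1118.012ms (3)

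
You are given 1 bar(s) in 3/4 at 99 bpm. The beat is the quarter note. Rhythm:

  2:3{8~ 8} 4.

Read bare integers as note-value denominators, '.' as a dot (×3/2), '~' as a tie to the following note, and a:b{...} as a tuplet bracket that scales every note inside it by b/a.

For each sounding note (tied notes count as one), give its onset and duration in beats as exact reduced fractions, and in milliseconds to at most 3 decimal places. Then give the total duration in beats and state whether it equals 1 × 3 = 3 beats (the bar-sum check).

1) 0.0ms=0b +909.091ms=3/2b
2) 909.091ms=3/2b +909.091ms=3/2b
Σ=3b of 3 (99bpm 3/4) — PASS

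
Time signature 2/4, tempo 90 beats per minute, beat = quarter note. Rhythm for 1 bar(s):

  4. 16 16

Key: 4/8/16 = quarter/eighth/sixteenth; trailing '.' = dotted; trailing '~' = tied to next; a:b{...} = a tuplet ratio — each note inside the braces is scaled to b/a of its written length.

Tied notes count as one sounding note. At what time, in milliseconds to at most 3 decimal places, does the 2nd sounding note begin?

note 2 onset = 3/2b = 1000.0ms

1. 0.0ms @ 0 + 1000.0ms (3/2)
2. 1000.0ms @ 3/2 + 166.667ms (1/4)
3. 1166.667ms @ 7/4 + 166.667ms (1/4)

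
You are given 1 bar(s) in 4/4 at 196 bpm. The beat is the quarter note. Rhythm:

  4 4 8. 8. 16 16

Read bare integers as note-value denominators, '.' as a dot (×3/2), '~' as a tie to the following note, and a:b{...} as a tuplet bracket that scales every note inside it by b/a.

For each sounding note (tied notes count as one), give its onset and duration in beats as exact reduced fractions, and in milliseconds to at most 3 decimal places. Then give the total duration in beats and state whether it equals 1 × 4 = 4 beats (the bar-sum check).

1) 0.0ms=0b +306.122ms=1b
2) 306.122ms=1b +306.122ms=1b
3) 612.245ms=2b +229.592ms=3/4b
4) 841.837ms=11/4b +229.592ms=3/4b
5) 1071.429ms=7/2b +76.531ms=1/4b
6) 1147.959ms=15/4b +76.531ms=1/4b
Σ=4b of 4 (196bpm 4/4) — PASS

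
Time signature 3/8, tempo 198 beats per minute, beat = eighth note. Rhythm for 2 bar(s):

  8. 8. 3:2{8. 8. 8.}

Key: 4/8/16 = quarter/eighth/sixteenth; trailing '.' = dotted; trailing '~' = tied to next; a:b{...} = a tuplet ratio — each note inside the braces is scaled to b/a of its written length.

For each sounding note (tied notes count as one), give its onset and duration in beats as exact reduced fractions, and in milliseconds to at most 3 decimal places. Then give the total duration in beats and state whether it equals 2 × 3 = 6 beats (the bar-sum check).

1) 0.0ms=0b +454.545ms=3/2b
2) 454.545ms=3/2b +454.545ms=3/2b
3) 909.091ms=3b +303.03ms=1b
4) 1212.121ms=4b +303.03ms=1b
5) 1515.152ms=5b +303.03ms=1b
Σ=6b of 6 (198bpm 3/8) — PASS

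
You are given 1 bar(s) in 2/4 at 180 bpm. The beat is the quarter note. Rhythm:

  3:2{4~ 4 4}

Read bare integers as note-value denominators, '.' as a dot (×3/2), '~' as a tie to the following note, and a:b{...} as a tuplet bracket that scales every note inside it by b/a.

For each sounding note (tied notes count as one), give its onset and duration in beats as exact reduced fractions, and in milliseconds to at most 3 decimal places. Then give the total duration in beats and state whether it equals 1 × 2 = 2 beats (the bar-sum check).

1) 0.0ms=0b +444.444ms=4/3b
2) 444.444ms=4/3b +222.222ms=2/3b
Σ=2b of 2 (180bpm 2/4) — PASS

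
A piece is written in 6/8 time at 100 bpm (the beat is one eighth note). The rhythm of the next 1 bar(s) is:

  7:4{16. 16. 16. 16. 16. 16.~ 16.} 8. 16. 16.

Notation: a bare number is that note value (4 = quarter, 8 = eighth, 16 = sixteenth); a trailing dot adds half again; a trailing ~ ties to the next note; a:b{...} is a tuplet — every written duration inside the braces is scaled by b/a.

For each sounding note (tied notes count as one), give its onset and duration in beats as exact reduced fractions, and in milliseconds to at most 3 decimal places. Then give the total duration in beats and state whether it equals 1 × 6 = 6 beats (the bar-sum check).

1) 0.0ms=0b +257.143ms=3/7b
2) 257.143ms=3/7b +257.143ms=3/7b
3) 514.286ms=6/7b +257.143ms=3/7b
4) 771.429ms=9/7b +257.143ms=3/7b
5) 1028.571ms=12/7b +257.143ms=3/7b
6) 1285.714ms=15/7b +514.286ms=6/7b
7) 1800.0ms=3b +900.0ms=3/2b
8) 2700.0ms=9/2b +450.0ms=3/4b
9) 3150.0ms=21/4b +450.0ms=3/4b
Σ=6b of 6 (100bpm 6/8) — PASS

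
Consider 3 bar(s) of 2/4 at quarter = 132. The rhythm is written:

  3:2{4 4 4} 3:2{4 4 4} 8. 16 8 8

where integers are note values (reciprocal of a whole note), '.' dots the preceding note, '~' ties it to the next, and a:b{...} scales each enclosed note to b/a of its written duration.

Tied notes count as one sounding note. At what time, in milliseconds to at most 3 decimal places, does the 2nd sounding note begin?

1. 0.0ms @ 0 + 303.03ms (2/3)
2. 303.03ms @ 2/3 + 303.03ms (2/3)
3. 606.061ms @ 4/3 + 303.03ms (2/3)
4. 909.091ms @ 2 + 303.03ms (2/3)
5. 1212.121ms @ 8/3 + 303.03ms (2/3)
6. 1515.152ms @ 10/3 + 303.03ms (2/3)
7. 1818.182ms @ 4 + 340.909ms (3/4)
8. 2159.091ms @ 19/4 + 113.636ms (1/4)
9. 2272.727ms @ 5 + 227.273ms (1/2)
10. 2500.0ms @ 11/2 + 227.273ms (1/2)

note 2 onset = 2/3b = 303.03ms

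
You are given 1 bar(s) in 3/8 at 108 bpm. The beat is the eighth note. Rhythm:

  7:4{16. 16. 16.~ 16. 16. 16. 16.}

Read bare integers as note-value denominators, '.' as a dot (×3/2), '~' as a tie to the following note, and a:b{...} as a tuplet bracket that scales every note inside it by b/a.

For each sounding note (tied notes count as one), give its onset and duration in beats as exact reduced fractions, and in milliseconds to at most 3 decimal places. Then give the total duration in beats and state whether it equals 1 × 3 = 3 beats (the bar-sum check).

1) 0.0ms=0b +238.095ms=3/7b
2) 238.095ms=3/7b +238.095ms=3/7b
3) 476.19ms=6/7b +476.19ms=6/7b
4) 952.381ms=12/7b +238.095ms=3/7b
5) 1190.476ms=15/7b +238.095ms=3/7b
6) 1428.571ms=18/7b +238.095ms=3/7b
Σ=3b of 3 (108bpm 3/8) — PASS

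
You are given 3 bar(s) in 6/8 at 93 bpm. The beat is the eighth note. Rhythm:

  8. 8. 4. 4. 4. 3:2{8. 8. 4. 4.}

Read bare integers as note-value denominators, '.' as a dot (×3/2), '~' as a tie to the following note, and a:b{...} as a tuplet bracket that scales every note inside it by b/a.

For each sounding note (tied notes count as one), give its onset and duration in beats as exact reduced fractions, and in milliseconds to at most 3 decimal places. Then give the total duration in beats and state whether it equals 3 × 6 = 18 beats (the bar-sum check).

1) 0.0ms=0b +967.742ms=3/2b
2) 967.742ms=3/2b +967.742ms=3/2b
3) 1935.484ms=3b +1935.484ms=3b
4) 3870.968ms=6b +1935.484ms=3b
5) 5806.452ms=9b +1935.484ms=3b
6) 7741.935ms=12b +645.161ms=1b
7) 8387.097ms=13b +645.161ms=1b
8) 9032.258ms=14b +1290.323ms=2b
9) 10322.581ms=16b +1290.323ms=2b
Σ=18b of 18 (93bpm 6/8) — PASS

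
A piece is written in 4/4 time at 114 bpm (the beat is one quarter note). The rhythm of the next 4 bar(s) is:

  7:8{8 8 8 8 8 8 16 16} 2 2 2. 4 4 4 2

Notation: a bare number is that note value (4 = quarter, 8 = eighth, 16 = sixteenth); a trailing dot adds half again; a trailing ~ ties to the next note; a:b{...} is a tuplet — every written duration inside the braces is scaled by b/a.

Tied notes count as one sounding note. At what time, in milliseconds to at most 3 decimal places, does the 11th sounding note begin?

1. 0.0ms @ 0 + 300.752ms (4/7)
2. 300.752ms @ 4/7 + 300.752ms (4/7)
3. 601.504ms @ 8/7 + 300.752ms (4/7)
4. 902.256ms @ 12/7 + 300.752ms (4/7)
5. 1203.008ms @ 16/7 + 300.752ms (4/7)
6. 1503.759ms @ 20/7 + 300.752ms (4/7)
7. 1804.511ms @ 24/7 + 150.376ms (2/7)
8. 1954.887ms @ 26/7 + 150.376ms (2/7)
9. 2105.263ms @ 4 + 1052.632ms (2)
10. 3157.895ms @ 6 + 1052.632ms (2)
11. 4210.526ms @ 8 + 1578.947ms (3)
12. 5789.474ms @ 11 + 526.316ms (1)
13. 6315.789ms @ 12 + 526.316ms (1)
14. 6842.105ms @ 13 + 526.316ms (1)
15. 7368.421ms @ 14 + 1052.632ms (2)

note 11 onset = 8b = 4210.526ms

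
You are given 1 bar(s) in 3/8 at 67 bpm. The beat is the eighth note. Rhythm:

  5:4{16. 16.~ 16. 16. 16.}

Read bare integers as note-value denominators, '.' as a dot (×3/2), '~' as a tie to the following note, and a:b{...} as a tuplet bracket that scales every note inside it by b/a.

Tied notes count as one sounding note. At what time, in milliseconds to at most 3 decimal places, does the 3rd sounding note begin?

note 3 onset = 9/5b = 1611.94ms

1. 0.0ms @ 0 + 537.313ms (3/5)
2. 537.313ms @ 3/5 + 1074.627ms (6/5)
3. 1611.94ms @ 9/5 + 537.313ms (3/5)
4. 2149.254ms @ 12/5 + 537.313ms (3/5)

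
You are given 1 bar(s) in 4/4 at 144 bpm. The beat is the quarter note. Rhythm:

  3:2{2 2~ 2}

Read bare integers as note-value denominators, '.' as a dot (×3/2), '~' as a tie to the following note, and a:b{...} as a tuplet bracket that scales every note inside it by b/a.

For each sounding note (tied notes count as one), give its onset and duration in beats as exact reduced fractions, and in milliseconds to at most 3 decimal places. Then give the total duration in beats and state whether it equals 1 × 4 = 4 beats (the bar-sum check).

1) 0.0ms=0b +555.556ms=4/3b
2) 555.556ms=4/3b +1111.111ms=8/3b
Σ=4b of 4 (144bpm 4/4) — PASS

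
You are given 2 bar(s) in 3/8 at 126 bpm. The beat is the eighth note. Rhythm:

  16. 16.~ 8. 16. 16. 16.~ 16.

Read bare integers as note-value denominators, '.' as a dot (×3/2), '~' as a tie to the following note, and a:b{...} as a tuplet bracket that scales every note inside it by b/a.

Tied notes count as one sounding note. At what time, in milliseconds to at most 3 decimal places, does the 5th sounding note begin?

1. 0.0ms @ 0 + 357.143ms (3/4)
2. 357.143ms @ 3/4 + 1071.429ms (9/4)
3. 1428.571ms @ 3 + 357.143ms (3/4)
4. 1785.714ms @ 15/4 + 357.143ms (3/4)
5. 2142.857ms @ 9/2 + 714.286ms (3/2)

note 5 onset = 9/2b = 2142.857ms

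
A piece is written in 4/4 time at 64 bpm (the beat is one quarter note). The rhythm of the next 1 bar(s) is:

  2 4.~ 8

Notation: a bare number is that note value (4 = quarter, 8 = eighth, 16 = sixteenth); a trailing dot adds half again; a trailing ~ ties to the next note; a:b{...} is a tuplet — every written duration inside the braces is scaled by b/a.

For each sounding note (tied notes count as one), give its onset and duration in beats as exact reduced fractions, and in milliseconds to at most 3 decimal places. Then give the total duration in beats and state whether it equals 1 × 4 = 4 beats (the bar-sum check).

1) 0.0ms=0b +1875.0ms=2b
2) 1875.0ms=2b +1875.0ms=2b
Σ=4b of 4 (64bpm 4/4) — PASS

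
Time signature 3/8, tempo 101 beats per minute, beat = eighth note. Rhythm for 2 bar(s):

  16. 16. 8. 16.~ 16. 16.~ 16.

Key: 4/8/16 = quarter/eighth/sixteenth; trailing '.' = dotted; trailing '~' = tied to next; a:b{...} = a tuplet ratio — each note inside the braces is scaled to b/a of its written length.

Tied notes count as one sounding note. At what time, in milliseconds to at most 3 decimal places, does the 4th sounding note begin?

1. 0.0ms @ 0 + 445.545ms (3/4)
2. 445.545ms @ 3/4 + 445.545ms (3/4)
3. 891.089ms @ 3/2 + 891.089ms (3/2)
4. 1782.178ms @ 3 + 891.089ms (3/2)
5. 2673.267ms @ 9/2 + 891.089ms (3/2)

note 4 onset = 3b = 1782.178ms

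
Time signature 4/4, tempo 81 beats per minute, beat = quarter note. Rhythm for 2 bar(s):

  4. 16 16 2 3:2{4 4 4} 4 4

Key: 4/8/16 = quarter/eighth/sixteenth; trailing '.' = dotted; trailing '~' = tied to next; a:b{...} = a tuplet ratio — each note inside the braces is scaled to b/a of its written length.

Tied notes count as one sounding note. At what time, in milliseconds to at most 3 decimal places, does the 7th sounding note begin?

1. 0.0ms @ 0 + 1111.111ms (3/2)
2. 1111.111ms @ 3/2 + 185.185ms (1/4)
3. 1296.296ms @ 7/4 + 185.185ms (1/4)
4. 1481.481ms @ 2 + 1481.481ms (2)
5. 2962.963ms @ 4 + 493.827ms (2/3)
6. 3456.79ms @ 14/3 + 493.827ms (2/3)
7. 3950.617ms @ 16/3 + 493.827ms (2/3)
8. 4444.444ms @ 6 + 740.741ms (1)
9. 5185.185ms @ 7 + 740.741ms (1)

note 7 onset = 16/3b = 3950.617ms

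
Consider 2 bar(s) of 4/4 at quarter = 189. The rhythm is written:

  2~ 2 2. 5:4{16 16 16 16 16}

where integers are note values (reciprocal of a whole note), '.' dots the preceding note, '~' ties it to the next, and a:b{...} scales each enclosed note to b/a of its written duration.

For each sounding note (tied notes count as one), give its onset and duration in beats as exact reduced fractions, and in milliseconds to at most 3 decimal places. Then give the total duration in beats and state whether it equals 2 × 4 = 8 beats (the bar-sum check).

1) 0.0ms=0b +1269.841ms=4b
2) 1269.841ms=4b +952.381ms=3b
3) 2222.222ms=7b +63.492ms=1/5b
4) 2285.714ms=36/5b +63.492ms=1/5b
5) 2349.206ms=37/5b +63.492ms=1/5b
6) 2412.698ms=38/5b +63.492ms=1/5b
7) 2476.19ms=39/5b +63.492ms=1/5b
Σ=8b of 8 (189bpm 4/4) — PASS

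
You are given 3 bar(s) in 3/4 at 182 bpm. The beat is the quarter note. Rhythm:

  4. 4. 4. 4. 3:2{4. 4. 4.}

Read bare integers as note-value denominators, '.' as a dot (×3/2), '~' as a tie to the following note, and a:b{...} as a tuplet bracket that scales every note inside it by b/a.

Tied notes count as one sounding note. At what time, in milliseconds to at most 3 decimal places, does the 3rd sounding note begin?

note 3 onset = 3b = 989.011ms

1. 0.0ms @ 0 + 494.505ms (3/2)
2. 494.505ms @ 3/2 + 494.505ms (3/2)
3. 989.011ms @ 3 + 494.505ms (3/2)
4. 1483.516ms @ 9/2 + 494.505ms (3/2)
5. 1978.022ms @ 6 + 329.67ms (1)
6. 2307.692ms @ 7 + 329.67ms (1)
7. 2637.363ms @ 8 + 329.67ms (1)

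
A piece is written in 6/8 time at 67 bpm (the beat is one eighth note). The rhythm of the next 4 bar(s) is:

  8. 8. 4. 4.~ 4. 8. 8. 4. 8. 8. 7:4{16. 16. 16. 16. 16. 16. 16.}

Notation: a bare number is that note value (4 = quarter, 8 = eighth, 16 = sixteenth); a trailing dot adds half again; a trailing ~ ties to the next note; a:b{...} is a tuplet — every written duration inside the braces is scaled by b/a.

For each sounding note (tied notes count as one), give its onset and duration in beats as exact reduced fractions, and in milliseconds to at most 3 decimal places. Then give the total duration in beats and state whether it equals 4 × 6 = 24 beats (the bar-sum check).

1) 0.0ms=0b +1343.284ms=3/2b
2) 1343.284ms=3/2b +1343.284ms=3/2b
3) 2686.567ms=3b +2686.567ms=3b
4) 5373.134ms=6b +5373.134ms=6b
5) 10746.269ms=12b +1343.284ms=3/2b
6) 12089.552ms=27/2b +1343.284ms=3/2b
7) 13432.836ms=15b +2686.567ms=3b
8) 16119.403ms=18b +1343.284ms=3/2b
9) 17462.687ms=39/2b +1343.284ms=3/2b
10) 18805.97ms=21b +383.795ms=3/7b
11) 19189.765ms=150/7b +383.795ms=3/7b
12) 19573.561ms=153/7b +383.795ms=3/7b
13) 19957.356ms=156/7b +383.795ms=3/7b
14) 20341.151ms=159/7b +383.795ms=3/7b
15) 20724.947ms=162/7b +383.795ms=3/7b
16) 21108.742ms=165/7b +383.795ms=3/7b
Σ=24b of 24 (67bpm 6/8) — PASS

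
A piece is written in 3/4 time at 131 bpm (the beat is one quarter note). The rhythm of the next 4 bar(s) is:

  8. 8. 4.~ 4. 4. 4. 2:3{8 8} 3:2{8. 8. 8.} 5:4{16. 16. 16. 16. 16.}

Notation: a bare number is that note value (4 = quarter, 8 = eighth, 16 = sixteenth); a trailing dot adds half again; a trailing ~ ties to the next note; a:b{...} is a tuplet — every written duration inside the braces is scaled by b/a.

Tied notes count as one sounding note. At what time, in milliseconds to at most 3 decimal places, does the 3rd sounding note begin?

1. 0.0ms @ 0 + 343.511ms (3/4)
2. 343.511ms @ 3/4 + 343.511ms (3/4)
3. 687.023ms @ 3/2 + 1374.046ms (3)
4. 2061.069ms @ 9/2 + 687.023ms (3/2)
5. 2748.092ms @ 6 + 687.023ms (3/2)
6. 3435.115ms @ 15/2 + 343.511ms (3/4)
7. 3778.626ms @ 33/4 + 343.511ms (3/4)
8. 4122.137ms @ 9 + 229.008ms (1/2)
9. 4351.145ms @ 19/2 + 229.008ms (1/2)
10. 4580.153ms @ 10 + 229.008ms (1/2)
11. 4809.16ms @ 21/2 + 137.405ms (3/10)
12. 4946.565ms @ 54/5 + 137.405ms (3/10)
13. 5083.969ms @ 111/10 + 137.405ms (3/10)
14. 5221.374ms @ 57/5 + 137.405ms (3/10)
15. 5358.779ms @ 117/10 + 137.405ms (3/10)

note 3 onset = 3/2b = 687.023ms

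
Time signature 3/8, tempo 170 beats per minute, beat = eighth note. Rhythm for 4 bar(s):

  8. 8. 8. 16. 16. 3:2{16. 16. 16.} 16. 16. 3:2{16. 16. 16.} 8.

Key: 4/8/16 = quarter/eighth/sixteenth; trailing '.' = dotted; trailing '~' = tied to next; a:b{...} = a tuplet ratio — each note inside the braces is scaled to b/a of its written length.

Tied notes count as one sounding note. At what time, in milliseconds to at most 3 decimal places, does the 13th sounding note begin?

note 13 onset = 10b = 3529.412ms

1. 0.0ms @ 0 + 529.412ms (3/2)
2. 529.412ms @ 3/2 + 529.412ms (3/2)
3. 1058.824ms @ 3 + 529.412ms (3/2)
4. 1588.235ms @ 9/2 + 264.706ms (3/4)
5. 1852.941ms @ 21/4 + 264.706ms (3/4)
6. 2117.647ms @ 6 + 176.471ms (1/2)
7. 2294.118ms @ 13/2 + 176.471ms (1/2)
8. 2470.588ms @ 7 + 176.471ms (1/2)
9. 2647.059ms @ 15/2 + 264.706ms (3/4)
10. 2911.765ms @ 33/4 + 264.706ms (3/4)
11. 3176.471ms @ 9 + 176.471ms (1/2)
12. 3352.941ms @ 19/2 + 176.471ms (1/2)
13. 3529.412ms @ 10 + 176.471ms (1/2)
14. 3705.882ms @ 21/2 + 529.412ms (3/2)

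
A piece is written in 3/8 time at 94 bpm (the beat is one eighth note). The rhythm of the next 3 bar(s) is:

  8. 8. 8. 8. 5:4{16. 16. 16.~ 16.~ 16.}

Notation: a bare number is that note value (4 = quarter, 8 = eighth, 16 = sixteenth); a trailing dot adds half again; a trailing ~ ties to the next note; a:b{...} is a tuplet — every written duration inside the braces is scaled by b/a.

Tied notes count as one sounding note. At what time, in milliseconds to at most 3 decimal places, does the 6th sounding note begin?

1. 0.0ms @ 0 + 957.447ms (3/2)
2. 957.447ms @ 3/2 + 957.447ms (3/2)
3. 1914.894ms @ 3 + 957.447ms (3/2)
4. 2872.34ms @ 9/2 + 957.447ms (3/2)
5. 3829.787ms @ 6 + 382.979ms (3/5)
6. 4212.766ms @ 33/5 + 382.979ms (3/5)
7. 4595.745ms @ 36/5 + 1148.936ms (9/5)

note 6 onset = 33/5b = 4212.766ms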